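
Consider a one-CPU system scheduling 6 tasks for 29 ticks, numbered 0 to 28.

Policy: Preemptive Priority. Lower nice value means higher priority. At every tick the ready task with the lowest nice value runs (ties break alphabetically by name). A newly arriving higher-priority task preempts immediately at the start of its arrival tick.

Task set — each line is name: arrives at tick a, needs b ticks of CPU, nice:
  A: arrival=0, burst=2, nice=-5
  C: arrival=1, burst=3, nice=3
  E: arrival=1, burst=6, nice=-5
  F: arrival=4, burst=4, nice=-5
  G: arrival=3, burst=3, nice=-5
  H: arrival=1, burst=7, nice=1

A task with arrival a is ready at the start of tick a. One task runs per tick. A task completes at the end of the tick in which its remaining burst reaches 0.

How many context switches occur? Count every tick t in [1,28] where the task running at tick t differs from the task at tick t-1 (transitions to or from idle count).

context switches = 6

t=0: ready={A} → run A
t=1: ready={A,C,E,H} → run A
t=2: ready={C,E,H} → run E
t=3: ready={C,E,G,H} → run E
t=4: ready={C,E,F,G,H} → run E
t=5: ready={C,E,F,G,H} → run E
t=6: ready={C,E,F,G,H} → run E
t=7: ready={C,E,F,G,H} → run E
t=8: ready={C,F,G,H} → run F
t=9: ready={C,F,G,H} → run F
t=10: ready={C,F,G,H} → run F
t=11: ready={C,F,G,H} → run F
t=12: ready={C,G,H} → run G
t=13: ready={C,G,H} → run G
t=14: ready={C,G,H} → run G
t=15: ready={C,H} → run H
t=16: ready={C,H} → run H
t=17: ready={C,H} → run H
t=18: ready={C,H} → run H
t=19: ready={C,H} → run H
t=20: ready={C,H} → run H
t=21: ready={C,H} → run H
t=22: ready={C} → run C
t=23: ready={C} → run C
t=24: ready={C} → run C
t=25: (idle)
t=26: (idle)
t=27: (idle)
t=28: (idle)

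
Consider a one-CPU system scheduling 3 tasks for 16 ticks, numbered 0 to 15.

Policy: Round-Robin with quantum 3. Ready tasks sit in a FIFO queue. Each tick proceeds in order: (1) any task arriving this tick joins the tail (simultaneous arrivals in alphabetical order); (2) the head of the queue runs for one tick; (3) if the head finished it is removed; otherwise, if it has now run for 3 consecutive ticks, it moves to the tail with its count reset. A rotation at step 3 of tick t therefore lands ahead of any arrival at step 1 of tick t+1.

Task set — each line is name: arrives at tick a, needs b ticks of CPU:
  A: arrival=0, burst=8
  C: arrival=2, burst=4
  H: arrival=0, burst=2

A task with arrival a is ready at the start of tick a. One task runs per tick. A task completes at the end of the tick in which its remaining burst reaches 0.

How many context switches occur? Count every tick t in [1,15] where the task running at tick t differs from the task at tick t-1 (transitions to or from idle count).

t=0: queue=[A,H] q_used=0 → run A
t=1: queue=[A,H] q_used=1 → run A
t=2: queue=[A,H,C] q_used=2 → run A
t=3: queue=[H,C,A] q_used=0 → run H
t=4: queue=[H,C,A] q_used=1 → run H
t=5: queue=[C,A] q_used=0 → run C
t=6: queue=[C,A] q_used=1 → run C
t=7: queue=[C,A] q_used=2 → run C
t=8: queue=[A,C] q_used=0 → run A
t=9: queue=[A,C] q_used=1 → run A
t=10: queue=[A,C] q_used=2 → run A
t=11: queue=[C,A] q_used=0 → run C
t=12: queue=[A] q_used=0 → run A
t=13: queue=[A] q_used=1 → run A
t=14: (idle)
t=15: (idle)

context switches = 6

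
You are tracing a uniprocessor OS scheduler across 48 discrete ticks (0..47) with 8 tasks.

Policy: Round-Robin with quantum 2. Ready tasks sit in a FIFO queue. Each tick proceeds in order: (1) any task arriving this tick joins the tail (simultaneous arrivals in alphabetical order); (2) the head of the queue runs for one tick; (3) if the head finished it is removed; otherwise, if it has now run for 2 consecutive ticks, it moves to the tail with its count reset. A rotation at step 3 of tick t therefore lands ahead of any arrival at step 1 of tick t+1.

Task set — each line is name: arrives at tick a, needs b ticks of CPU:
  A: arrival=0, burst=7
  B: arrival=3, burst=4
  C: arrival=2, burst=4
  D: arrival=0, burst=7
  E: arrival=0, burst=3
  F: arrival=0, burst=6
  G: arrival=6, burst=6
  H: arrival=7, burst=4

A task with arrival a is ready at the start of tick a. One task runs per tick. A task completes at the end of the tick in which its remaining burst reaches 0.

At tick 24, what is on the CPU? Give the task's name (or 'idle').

running at tick 24 = A

t=0: queue=[A,D,E,F] q_used=0 → run A
t=1: queue=[A,D,E,F] q_used=1 → run A
t=2: queue=[D,E,F,A,C] q_used=0 → run D
t=3: queue=[D,E,F,A,C,B] q_used=1 → run D
t=4: queue=[E,F,A,C,B,D] q_used=0 → run E
t=5: queue=[E,F,A,C,B,D] q_used=1 → run E
t=6: queue=[F,A,C,B,D,E,G] q_used=0 → run F
t=7: queue=[F,A,C,B,D,E,G,H] q_used=1 → run F
t=8: queue=[A,C,B,D,E,G,H,F] q_used=0 → run A
t=9: queue=[A,C,B,D,E,G,H,F] q_used=1 → run A
t=10: queue=[C,B,D,E,G,H,F,A] q_used=0 → run C
t=11: queue=[C,B,D,E,G,H,F,A] q_used=1 → run C
t=12: queue=[B,D,E,G,H,F,A,C] q_used=0 → run B
t=13: queue=[B,D,E,G,H,F,A,C] q_used=1 → run B
t=14: queue=[D,E,G,H,F,A,C,B] q_used=0 → run D
t=15: queue=[D,E,G,H,F,A,C,B] q_used=1 → run D
t=16: queue=[E,G,H,F,A,C,B,D] q_used=0 → run E
t=17: queue=[G,H,F,A,C,B,D] q_used=0 → run G
t=18: queue=[G,H,F,A,C,B,D] q_used=1 → run G
t=19: queue=[H,F,A,C,B,D,G] q_used=0 → run H
t=20: queue=[H,F,A,C,B,D,G] q_used=1 → run H
t=21: queue=[F,A,C,B,D,G,H] q_used=0 → run F
t=22: queue=[F,A,C,B,D,G,H] q_used=1 → run F
t=23: queue=[A,C,B,D,G,H,F] q_used=0 → run A
t=24: queue=[A,C,B,D,G,H,F] q_used=1 → run A
t=25: queue=[C,B,D,G,H,F,A] q_used=0 → run C
t=26: queue=[C,B,D,G,H,F,A] q_used=1 → run C
t=27: queue=[B,D,G,H,F,A] q_used=0 → run B
t=28: queue=[B,D,G,H,F,A] q_used=1 → run B
t=29: queue=[D,G,H,F,A] q_used=0 → run D
t=30: queue=[D,G,H,F,A] q_used=1 → run D
t=31: queue=[G,H,F,A,D] q_used=0 → run G
t=32: queue=[G,H,F,A,D] q_used=1 → run G
t=33: queue=[H,F,A,D,G] q_used=0 → run H
t=34: queue=[H,F,A,D,G] q_used=1 → run H
t=35: queue=[F,A,D,G] q_used=0 → run F
t=36: queue=[F,A,D,G] q_used=1 → run F
t=37: queue=[A,D,G] q_used=0 → run A
t=38: queue=[D,G] q_used=0 → run D
t=39: queue=[G] q_used=0 → run G
t=40: queue=[G] q_used=1 → run G
t=41: (idle)
t=42: (idle)
t=43: (idle)
t=44: (idle)
t=45: (idle)
t=46: (idle)
t=47: (idle)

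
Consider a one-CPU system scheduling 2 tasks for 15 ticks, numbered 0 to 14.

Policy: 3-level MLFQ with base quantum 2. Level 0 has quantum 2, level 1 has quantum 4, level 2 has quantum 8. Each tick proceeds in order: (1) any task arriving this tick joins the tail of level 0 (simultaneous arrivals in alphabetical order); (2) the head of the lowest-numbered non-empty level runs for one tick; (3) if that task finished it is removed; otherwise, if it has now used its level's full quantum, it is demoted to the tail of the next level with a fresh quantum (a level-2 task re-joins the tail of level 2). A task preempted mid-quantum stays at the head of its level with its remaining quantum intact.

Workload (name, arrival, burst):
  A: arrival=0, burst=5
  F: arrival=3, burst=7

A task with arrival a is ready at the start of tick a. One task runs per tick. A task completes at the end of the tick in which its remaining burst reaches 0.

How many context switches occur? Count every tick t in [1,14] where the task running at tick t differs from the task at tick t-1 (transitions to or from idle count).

t=0: L0/L1/L2 = A/-/- → run A
t=1: L0/L1/L2 = A/-/- → run A
t=2: L0/L1/L2 = -/A/- → run A
t=3: L0/L1/L2 = F/A/- → run F
t=4: L0/L1/L2 = F/A/- → run F
t=5: L0/L1/L2 = -/AF/- → run A
t=6: L0/L1/L2 = -/AF/- → run A
t=7: L0/L1/L2 = -/F/- → run F
t=8: L0/L1/L2 = -/F/- → run F
t=9: L0/L1/L2 = -/F/- → run F
t=10: L0/L1/L2 = -/F/- → run F
t=11: L0/L1/L2 = -/-/F → run F
t=12: (idle)
t=13: (idle)
t=14: (idle)

context switches = 4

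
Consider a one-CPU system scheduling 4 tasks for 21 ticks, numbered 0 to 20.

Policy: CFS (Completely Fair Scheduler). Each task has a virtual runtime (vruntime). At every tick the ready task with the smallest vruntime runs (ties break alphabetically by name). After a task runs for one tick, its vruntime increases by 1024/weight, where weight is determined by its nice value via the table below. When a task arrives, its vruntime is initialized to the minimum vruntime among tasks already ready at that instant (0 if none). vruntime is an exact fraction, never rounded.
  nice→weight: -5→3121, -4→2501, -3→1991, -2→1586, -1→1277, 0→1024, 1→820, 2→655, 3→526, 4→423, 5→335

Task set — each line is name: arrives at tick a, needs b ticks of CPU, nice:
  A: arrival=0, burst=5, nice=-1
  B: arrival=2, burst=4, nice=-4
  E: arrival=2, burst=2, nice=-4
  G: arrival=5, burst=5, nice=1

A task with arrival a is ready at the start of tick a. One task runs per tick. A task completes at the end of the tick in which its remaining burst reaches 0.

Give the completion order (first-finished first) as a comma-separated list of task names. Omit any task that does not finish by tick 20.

completion order = E, B, A, G

t=0: vr[A=0] → run A
t=1: vr[A=1024/1277] → run A
t=2: vr[A=2048/1277 B=2048/1277 E=2048/1277] → run A
t=3: vr[A=3072/1277 B=2048/1277 E=2048/1277] → run B
t=4: vr[A=3072/1277 B=6429696/3193777 E=2048/1277] → run E
t=5: vr[A=3072/1277 B=6429696/3193777 E=6429696/3193777 G=6429696/3193777] → run B
t=6: vr[A=3072/1277 B=7737344/3193777 E=6429696/3193777 G=6429696/3193777] → run E
t=7: vr[A=3072/1277 B=7737344/3193777 G=6429696/3193777] → run G
t=8: vr[A=3072/1277 B=7737344/3193777 G=52090112/15968885] → run A
t=9: vr[A=4096/1277 B=7737344/3193777 G=52090112/15968885] → run B
t=10: vr[A=4096/1277 B=9044992/3193777 G=52090112/15968885] → run B
t=11: vr[A=4096/1277 G=52090112/15968885] → run A
t=12: vr[G=52090112/15968885] → run G
t=13: vr[G=72031744/15968885] → run G
t=14: vr[G=91973376/15968885] → run G
t=15: vr[G=111915008/15968885] → run G
t=16: (idle)
t=17: (idle)
t=18: (idle)
t=19: (idle)
t=20: (idle)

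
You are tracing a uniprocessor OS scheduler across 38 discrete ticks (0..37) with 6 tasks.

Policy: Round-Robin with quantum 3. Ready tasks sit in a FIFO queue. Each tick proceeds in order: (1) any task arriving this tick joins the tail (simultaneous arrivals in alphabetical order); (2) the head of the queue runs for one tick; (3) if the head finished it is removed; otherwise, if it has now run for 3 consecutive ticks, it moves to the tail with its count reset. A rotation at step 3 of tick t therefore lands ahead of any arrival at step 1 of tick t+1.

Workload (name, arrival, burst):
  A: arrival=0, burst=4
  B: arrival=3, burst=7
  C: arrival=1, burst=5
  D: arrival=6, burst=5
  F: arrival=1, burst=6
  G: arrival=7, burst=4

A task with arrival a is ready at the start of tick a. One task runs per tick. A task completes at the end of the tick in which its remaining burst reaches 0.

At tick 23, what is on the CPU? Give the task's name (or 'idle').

running at tick 23 = F

t=0: queue=[A] q_used=0 → run A
t=1: queue=[A,C,F] q_used=1 → run A
t=2: queue=[A,C,F] q_used=2 → run A
t=3: queue=[C,F,A,B] q_used=0 → run C
t=4: queue=[C,F,A,B] q_used=1 → run C
t=5: queue=[C,F,A,B] q_used=2 → run C
t=6: queue=[F,A,B,C,D] q_used=0 → run F
t=7: queue=[F,A,B,C,D,G] q_used=1 → run F
t=8: queue=[F,A,B,C,D,G] q_used=2 → run F
t=9: queue=[A,B,C,D,G,F] q_used=0 → run A
t=10: queue=[B,C,D,G,F] q_used=0 → run B
t=11: queue=[B,C,D,G,F] q_used=1 → run B
t=12: queue=[B,C,D,G,F] q_used=2 → run B
t=13: queue=[C,D,G,F,B] q_used=0 → run C
t=14: queue=[C,D,G,F,B] q_used=1 → run C
t=15: queue=[D,G,F,B] q_used=0 → run D
t=16: queue=[D,G,F,B] q_used=1 → run D
t=17: queue=[D,G,F,B] q_used=2 → run D
t=18: queue=[G,F,B,D] q_used=0 → run G
t=19: queue=[G,F,B,D] q_used=1 → run G
t=20: queue=[G,F,B,D] q_used=2 → run G
t=21: queue=[F,B,D,G] q_used=0 → run F
t=22: queue=[F,B,D,G] q_used=1 → run F
t=23: queue=[F,B,D,G] q_used=2 → run F
t=24: queue=[B,D,G] q_used=0 → run B
t=25: queue=[B,D,G] q_used=1 → run B
t=26: queue=[B,D,G] q_used=2 → run B
t=27: queue=[D,G,B] q_used=0 → run D
t=28: queue=[D,G,B] q_used=1 → run D
t=29: queue=[G,B] q_used=0 → run G
t=30: queue=[B] q_used=0 → run B
t=31: (idle)
t=32: (idle)
t=33: (idle)
t=34: (idle)
t=35: (idle)
t=36: (idle)
t=37: (idle)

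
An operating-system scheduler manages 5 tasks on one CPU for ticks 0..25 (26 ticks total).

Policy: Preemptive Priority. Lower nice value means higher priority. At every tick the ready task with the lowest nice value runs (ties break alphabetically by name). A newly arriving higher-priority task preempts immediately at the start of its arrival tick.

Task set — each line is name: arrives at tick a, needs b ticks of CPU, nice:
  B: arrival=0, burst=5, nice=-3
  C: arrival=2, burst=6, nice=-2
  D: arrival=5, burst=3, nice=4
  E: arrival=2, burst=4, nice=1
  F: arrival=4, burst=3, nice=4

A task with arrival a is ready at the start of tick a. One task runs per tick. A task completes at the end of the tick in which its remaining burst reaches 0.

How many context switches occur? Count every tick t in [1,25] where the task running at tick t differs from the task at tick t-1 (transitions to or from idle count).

context switches = 5

t=0: ready={B} → run B
t=1: ready={B} → run B
t=2: ready={B,C,E} → run B
t=3: ready={B,C,E} → run B
t=4: ready={B,C,E,F} → run B
t=5: ready={C,D,E,F} → run C
t=6: ready={C,D,E,F} → run C
t=7: ready={C,D,E,F} → run C
t=8: ready={C,D,E,F} → run C
t=9: ready={C,D,E,F} → run C
t=10: ready={C,D,E,F} → run C
t=11: ready={D,E,F} → run E
t=12: ready={D,E,F} → run E
t=13: ready={D,E,F} → run E
t=14: ready={D,E,F} → run E
t=15: ready={D,F} → run D
t=16: ready={D,F} → run D
t=17: ready={D,F} → run D
t=18: ready={F} → run F
t=19: ready={F} → run F
t=20: ready={F} → run F
t=21: (idle)
t=22: (idle)
t=23: (idle)
t=24: (idle)
t=25: (idle)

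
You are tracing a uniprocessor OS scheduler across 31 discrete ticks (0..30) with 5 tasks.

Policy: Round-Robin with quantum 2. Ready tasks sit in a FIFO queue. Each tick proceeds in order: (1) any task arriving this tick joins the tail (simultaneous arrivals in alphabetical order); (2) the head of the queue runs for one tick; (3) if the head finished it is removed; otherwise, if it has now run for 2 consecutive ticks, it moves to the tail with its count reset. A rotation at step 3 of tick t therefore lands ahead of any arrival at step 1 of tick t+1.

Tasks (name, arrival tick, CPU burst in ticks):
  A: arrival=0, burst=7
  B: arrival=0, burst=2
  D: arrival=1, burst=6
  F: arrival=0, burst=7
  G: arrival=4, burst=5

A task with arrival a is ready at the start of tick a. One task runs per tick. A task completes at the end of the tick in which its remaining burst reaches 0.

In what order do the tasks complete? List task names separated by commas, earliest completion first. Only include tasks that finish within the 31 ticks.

t=0: queue=[A,B,F] q_used=0 → run A
t=1: queue=[A,B,F,D] q_used=1 → run A
t=2: queue=[B,F,D,A] q_used=0 → run B
t=3: queue=[B,F,D,A] q_used=1 → run B
t=4: queue=[F,D,A,G] q_used=0 → run F
t=5: queue=[F,D,A,G] q_used=1 → run F
t=6: queue=[D,A,G,F] q_used=0 → run D
t=7: queue=[D,A,G,F] q_used=1 → run D
t=8: queue=[A,G,F,D] q_used=0 → run A
t=9: queue=[A,G,F,D] q_used=1 → run A
t=10: queue=[G,F,D,A] q_used=0 → run G
t=11: queue=[G,F,D,A] q_used=1 → run G
t=12: queue=[F,D,A,G] q_used=0 → run F
t=13: queue=[F,D,A,G] q_used=1 → run F
t=14: queue=[D,A,G,F] q_used=0 → run D
t=15: queue=[D,A,G,F] q_used=1 → run D
t=16: queue=[A,G,F,D] q_used=0 → run A
t=17: queue=[A,G,F,D] q_used=1 → run A
t=18: queue=[G,F,D,A] q_used=0 → run G
t=19: queue=[G,F,D,A] q_used=1 → run G
t=20: queue=[F,D,A,G] q_used=0 → run F
t=21: queue=[F,D,A,G] q_used=1 → run F
t=22: queue=[D,A,G,F] q_used=0 → run D
t=23: queue=[D,A,G,F] q_used=1 → run D
t=24: queue=[A,G,F] q_used=0 → run A
t=25: queue=[G,F] q_used=0 → run G
t=26: queue=[F] q_used=0 → run F
t=27: (idle)
t=28: (idle)
t=29: (idle)
t=30: (idle)

completion order = B, D, A, G, F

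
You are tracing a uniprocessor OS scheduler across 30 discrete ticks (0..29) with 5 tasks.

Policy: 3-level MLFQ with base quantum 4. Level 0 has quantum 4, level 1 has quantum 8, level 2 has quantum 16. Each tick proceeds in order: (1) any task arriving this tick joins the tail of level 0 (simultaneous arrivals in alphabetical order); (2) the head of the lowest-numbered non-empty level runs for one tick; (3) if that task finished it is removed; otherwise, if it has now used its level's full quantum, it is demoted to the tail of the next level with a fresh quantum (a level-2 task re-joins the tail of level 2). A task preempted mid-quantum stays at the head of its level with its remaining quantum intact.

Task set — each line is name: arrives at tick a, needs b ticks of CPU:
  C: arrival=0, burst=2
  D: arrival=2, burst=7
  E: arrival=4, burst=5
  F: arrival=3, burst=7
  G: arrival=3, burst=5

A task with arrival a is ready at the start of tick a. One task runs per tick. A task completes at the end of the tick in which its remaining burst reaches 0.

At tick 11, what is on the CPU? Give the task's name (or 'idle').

t=0: L0/L1/L2 = C/-/- → run C
t=1: L0/L1/L2 = C/-/- → run C
t=2: L0/L1/L2 = D/-/- → run D
t=3: L0/L1/L2 = DFG/-/- → run D
t=4: L0/L1/L2 = DFGE/-/- → run D
t=5: L0/L1/L2 = DFGE/-/- → run D
t=6: L0/L1/L2 = FGE/D/- → run F
t=7: L0/L1/L2 = FGE/D/- → run F
t=8: L0/L1/L2 = FGE/D/- → run F
t=9: L0/L1/L2 = FGE/D/- → run F
t=10: L0/L1/L2 = GE/DF/- → run G
t=11: L0/L1/L2 = GE/DF/- → run G
t=12: L0/L1/L2 = GE/DF/- → run G
t=13: L0/L1/L2 = GE/DF/- → run G
t=14: L0/L1/L2 = E/DFG/- → run E
t=15: L0/L1/L2 = E/DFG/- → run E
t=16: L0/L1/L2 = E/DFG/- → run E
t=17: L0/L1/L2 = E/DFG/- → run E
t=18: L0/L1/L2 = -/DFGE/- → run D
t=19: L0/L1/L2 = -/DFGE/- → run D
t=20: L0/L1/L2 = -/DFGE/- → run D
t=21: L0/L1/L2 = -/FGE/- → run F
t=22: L0/L1/L2 = -/FGE/- → run F
t=23: L0/L1/L2 = -/FGE/- → run F
t=24: L0/L1/L2 = -/GE/- → run G
t=25: L0/L1/L2 = -/E/- → run E
t=26: (idle)
t=27: (idle)
t=28: (idle)
t=29: (idle)

running at tick 11 = G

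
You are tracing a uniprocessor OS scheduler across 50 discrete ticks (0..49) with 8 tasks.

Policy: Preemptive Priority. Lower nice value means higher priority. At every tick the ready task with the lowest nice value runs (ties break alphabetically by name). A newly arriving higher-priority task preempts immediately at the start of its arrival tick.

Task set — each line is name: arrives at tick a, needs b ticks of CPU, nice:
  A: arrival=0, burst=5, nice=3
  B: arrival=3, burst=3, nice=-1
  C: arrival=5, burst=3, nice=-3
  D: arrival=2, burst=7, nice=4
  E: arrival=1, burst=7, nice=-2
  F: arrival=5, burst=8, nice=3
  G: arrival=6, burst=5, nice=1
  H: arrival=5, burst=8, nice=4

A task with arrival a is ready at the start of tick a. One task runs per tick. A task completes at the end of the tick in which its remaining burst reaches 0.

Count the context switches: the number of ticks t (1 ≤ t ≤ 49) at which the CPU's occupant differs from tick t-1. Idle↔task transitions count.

context switches = 10

t=0: ready={A} → run A
t=1: ready={A,E} → run E
t=2: ready={A,D,E} → run E
t=3: ready={A,B,D,E} → run E
t=4: ready={A,B,D,E} → run E
t=5: ready={A,B,C,D,E,F,H} → run C
t=6: ready={A,B,C,D,E,F,G,H} → run C
t=7: ready={A,B,C,D,E,F,G,H} → run C
t=8: ready={A,B,D,E,F,G,H} → run E
t=9: ready={A,B,D,E,F,G,H} → run E
t=10: ready={A,B,D,E,F,G,H} → run E
t=11: ready={A,B,D,F,G,H} → run B
t=12: ready={A,B,D,F,G,H} → run B
t=13: ready={A,B,D,F,G,H} → run B
t=14: ready={A,D,F,G,H} → run G
t=15: ready={A,D,F,G,H} → run G
t=16: ready={A,D,F,G,H} → run G
t=17: ready={A,D,F,G,H} → run G
t=18: ready={A,D,F,G,H} → run G
t=19: ready={A,D,F,H} → run A
t=20: ready={A,D,F,H} → run A
t=21: ready={A,D,F,H} → run A
t=22: ready={A,D,F,H} → run A
t=23: ready={D,F,H} → run F
t=24: ready={D,F,H} → run F
t=25: ready={D,F,H} → run F
t=26: ready={D,F,H} → run F
t=27: ready={D,F,H} → run F
t=28: ready={D,F,H} → run F
t=29: ready={D,F,H} → run F
t=30: ready={D,F,H} → run F
t=31: ready={D,H} → run D
t=32: ready={D,H} → run D
t=33: ready={D,H} → run D
t=34: ready={D,H} → run D
t=35: ready={D,H} → run D
t=36: ready={D,H} → run D
t=37: ready={D,H} → run D
t=38: ready={H} → run H
t=39: ready={H} → run H
t=40: ready={H} → run H
t=41: ready={H} → run H
t=42: ready={H} → run H
t=43: ready={H} → run H
t=44: ready={H} → run H
t=45: ready={H} → run H
t=46: (idle)
t=47: (idle)
t=48: (idle)
t=49: (idle)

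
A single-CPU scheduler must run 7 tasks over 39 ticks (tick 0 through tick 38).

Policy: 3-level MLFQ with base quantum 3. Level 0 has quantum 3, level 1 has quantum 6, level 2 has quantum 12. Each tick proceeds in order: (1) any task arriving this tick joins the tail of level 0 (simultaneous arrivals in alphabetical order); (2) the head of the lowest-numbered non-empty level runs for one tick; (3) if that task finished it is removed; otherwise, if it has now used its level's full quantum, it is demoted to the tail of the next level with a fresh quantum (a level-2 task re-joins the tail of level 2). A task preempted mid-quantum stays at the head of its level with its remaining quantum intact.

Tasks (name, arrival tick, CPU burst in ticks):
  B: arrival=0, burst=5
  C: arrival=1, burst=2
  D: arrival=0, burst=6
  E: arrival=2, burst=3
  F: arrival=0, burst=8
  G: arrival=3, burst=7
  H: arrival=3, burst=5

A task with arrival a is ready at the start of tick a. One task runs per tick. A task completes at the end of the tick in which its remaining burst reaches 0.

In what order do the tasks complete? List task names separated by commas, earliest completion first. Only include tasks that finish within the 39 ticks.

t=0: L0/L1/L2 = BDF/-/- → run B
t=1: L0/L1/L2 = BDFC/-/- → run B
t=2: L0/L1/L2 = BDFCE/-/- → run B
t=3: L0/L1/L2 = DFCEGH/B/- → run D
t=4: L0/L1/L2 = DFCEGH/B/- → run D
t=5: L0/L1/L2 = DFCEGH/B/- → run D
t=6: L0/L1/L2 = FCEGH/BD/- → run F
t=7: L0/L1/L2 = FCEGH/BD/- → run F
t=8: L0/L1/L2 = FCEGH/BD/- → run F
t=9: L0/L1/L2 = CEGH/BDF/- → run C
t=10: L0/L1/L2 = CEGH/BDF/- → run C
t=11: L0/L1/L2 = EGH/BDF/- → run E
t=12: L0/L1/L2 = EGH/BDF/- → run E
t=13: L0/L1/L2 = EGH/BDF/- → run E
t=14: L0/L1/L2 = GH/BDF/- → run G
t=15: L0/L1/L2 = GH/BDF/- → run G
t=16: L0/L1/L2 = GH/BDF/- → run G
t=17: L0/L1/L2 = H/BDFG/- → run H
t=18: L0/L1/L2 = H/BDFG/- → run H
t=19: L0/L1/L2 = H/BDFG/- → run H
t=20: L0/L1/L2 = -/BDFGH/- → run B
t=21: L0/L1/L2 = -/BDFGH/- → run B
t=22: L0/L1/L2 = -/DFGH/- → run D
t=23: L0/L1/L2 = -/DFGH/- → run D
t=24: L0/L1/L2 = -/DFGH/- → run D
t=25: L0/L1/L2 = -/FGH/- → run F
t=26: L0/L1/L2 = -/FGH/- → run F
t=27: L0/L1/L2 = -/FGH/- → run F
t=28: L0/L1/L2 = -/FGH/- → run F
t=29: L0/L1/L2 = -/FGH/- → run F
t=30: L0/L1/L2 = -/GH/- → run G
t=31: L0/L1/L2 = -/GH/- → run G
t=32: L0/L1/L2 = -/GH/- → run G
t=33: L0/L1/L2 = -/GH/- → run G
t=34: L0/L1/L2 = -/H/- → run H
t=35: L0/L1/L2 = -/H/- → run H
t=36: (idle)
t=37: (idle)
t=38: (idle)

completion order = C, E, B, D, F, G, H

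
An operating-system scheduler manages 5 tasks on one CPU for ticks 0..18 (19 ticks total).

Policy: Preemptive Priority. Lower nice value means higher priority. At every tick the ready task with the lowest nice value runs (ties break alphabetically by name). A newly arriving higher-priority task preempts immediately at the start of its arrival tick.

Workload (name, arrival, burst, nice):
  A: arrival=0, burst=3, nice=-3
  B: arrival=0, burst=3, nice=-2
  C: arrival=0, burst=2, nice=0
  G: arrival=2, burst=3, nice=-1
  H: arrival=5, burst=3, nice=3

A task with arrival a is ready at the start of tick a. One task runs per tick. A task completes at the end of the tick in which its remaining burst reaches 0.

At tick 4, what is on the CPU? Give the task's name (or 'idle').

running at tick 4 = B

t=0: ready={A,B,C} → run A
t=1: ready={A,B,C} → run A
t=2: ready={A,B,C,G} → run A
t=3: ready={B,C,G} → run B
t=4: ready={B,C,G} → run B
t=5: ready={B,C,G,H} → run B
t=6: ready={C,G,H} → run G
t=7: ready={C,G,H} → run G
t=8: ready={C,G,H} → run G
t=9: ready={C,H} → run C
t=10: ready={C,H} → run C
t=11: ready={H} → run H
t=12: ready={H} → run H
t=13: ready={H} → run H
t=14: (idle)
t=15: (idle)
t=16: (idle)
t=17: (idle)
t=18: (idle)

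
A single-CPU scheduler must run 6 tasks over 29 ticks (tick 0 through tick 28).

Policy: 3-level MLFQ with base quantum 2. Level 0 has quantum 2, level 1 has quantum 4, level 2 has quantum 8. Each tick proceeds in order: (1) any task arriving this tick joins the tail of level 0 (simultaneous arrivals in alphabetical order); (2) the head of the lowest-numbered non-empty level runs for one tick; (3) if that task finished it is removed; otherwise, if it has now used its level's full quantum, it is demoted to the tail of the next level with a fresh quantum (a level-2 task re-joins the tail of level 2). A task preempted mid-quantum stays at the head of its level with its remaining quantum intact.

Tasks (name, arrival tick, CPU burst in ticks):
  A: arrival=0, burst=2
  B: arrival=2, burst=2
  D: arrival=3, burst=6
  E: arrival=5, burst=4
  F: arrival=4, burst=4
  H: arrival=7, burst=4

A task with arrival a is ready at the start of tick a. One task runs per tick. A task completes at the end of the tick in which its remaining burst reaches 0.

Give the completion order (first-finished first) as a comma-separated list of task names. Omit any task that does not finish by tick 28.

t=0: L0/L1/L2 = A/-/- → run A
t=1: L0/L1/L2 = A/-/- → run A
t=2: L0/L1/L2 = B/-/- → run B
t=3: L0/L1/L2 = BD/-/- → run B
t=4: L0/L1/L2 = DF/-/- → run D
t=5: L0/L1/L2 = DFE/-/- → run D
t=6: L0/L1/L2 = FE/D/- → run F
t=7: L0/L1/L2 = FEH/D/- → run F
t=8: L0/L1/L2 = EH/DF/- → run E
t=9: L0/L1/L2 = EH/DF/- → run E
t=10: L0/L1/L2 = H/DFE/- → run H
t=11: L0/L1/L2 = H/DFE/- → run H
t=12: L0/L1/L2 = -/DFEH/- → run D
t=13: L0/L1/L2 = -/DFEH/- → run D
t=14: L0/L1/L2 = -/DFEH/- → run D
t=15: L0/L1/L2 = -/DFEH/- → run D
t=16: L0/L1/L2 = -/FEH/- → run F
t=17: L0/L1/L2 = -/FEH/- → run F
t=18: L0/L1/L2 = -/EH/- → run E
t=19: L0/L1/L2 = -/EH/- → run E
t=20: L0/L1/L2 = -/H/- → run H
t=21: L0/L1/L2 = -/H/- → run H
t=22: (idle)
t=23: (idle)
t=24: (idle)
t=25: (idle)
t=26: (idle)
t=27: (idle)
t=28: (idle)

completion order = A, B, D, F, E, H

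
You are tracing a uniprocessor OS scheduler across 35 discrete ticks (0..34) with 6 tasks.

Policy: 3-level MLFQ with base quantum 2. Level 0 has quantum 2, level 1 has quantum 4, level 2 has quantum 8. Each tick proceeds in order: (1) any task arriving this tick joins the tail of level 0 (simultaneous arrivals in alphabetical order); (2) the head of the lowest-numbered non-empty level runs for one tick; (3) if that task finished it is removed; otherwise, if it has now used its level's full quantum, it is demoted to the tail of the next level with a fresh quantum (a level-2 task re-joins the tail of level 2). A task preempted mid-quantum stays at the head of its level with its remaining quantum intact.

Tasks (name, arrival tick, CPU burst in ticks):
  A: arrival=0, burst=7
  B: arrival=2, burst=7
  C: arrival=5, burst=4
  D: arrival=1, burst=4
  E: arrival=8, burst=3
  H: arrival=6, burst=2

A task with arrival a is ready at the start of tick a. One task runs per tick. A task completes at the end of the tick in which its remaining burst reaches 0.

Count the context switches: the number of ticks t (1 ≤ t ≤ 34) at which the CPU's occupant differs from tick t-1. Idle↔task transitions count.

t=0: L0/L1/L2 = A/-/- → run A
t=1: L0/L1/L2 = AD/-/- → run A
t=2: L0/L1/L2 = DB/A/- → run D
t=3: L0/L1/L2 = DB/A/- → run D
t=4: L0/L1/L2 = B/AD/- → run B
t=5: L0/L1/L2 = BC/AD/- → run B
t=6: L0/L1/L2 = CH/ADB/- → run C
t=7: L0/L1/L2 = CH/ADB/- → run C
t=8: L0/L1/L2 = HE/ADBC/- → run H
t=9: L0/L1/L2 = HE/ADBC/- → run H
t=10: L0/L1/L2 = E/ADBC/- → run E
t=11: L0/L1/L2 = E/ADBC/- → run E
t=12: L0/L1/L2 = -/ADBCE/- → run A
t=13: L0/L1/L2 = -/ADBCE/- → run A
t=14: L0/L1/L2 = -/ADBCE/- → run A
t=15: L0/L1/L2 = -/ADBCE/- → run A
t=16: L0/L1/L2 = -/DBCE/A → run D
t=17: L0/L1/L2 = -/DBCE/A → run D
t=18: L0/L1/L2 = -/BCE/A → run B
t=19: L0/L1/L2 = -/BCE/A → run B
t=20: L0/L1/L2 = -/BCE/A → run B
t=21: L0/L1/L2 = -/BCE/A → run B
t=22: L0/L1/L2 = -/CE/AB → run C
t=23: L0/L1/L2 = -/CE/AB → run C
t=24: L0/L1/L2 = -/E/AB → run E
t=25: L0/L1/L2 = -/-/AB → run A
t=26: L0/L1/L2 = -/-/B → run B
t=27: (idle)
t=28: (idle)
t=29: (idle)
t=30: (idle)
t=31: (idle)
t=32: (idle)
t=33: (idle)
t=34: (idle)

context switches = 13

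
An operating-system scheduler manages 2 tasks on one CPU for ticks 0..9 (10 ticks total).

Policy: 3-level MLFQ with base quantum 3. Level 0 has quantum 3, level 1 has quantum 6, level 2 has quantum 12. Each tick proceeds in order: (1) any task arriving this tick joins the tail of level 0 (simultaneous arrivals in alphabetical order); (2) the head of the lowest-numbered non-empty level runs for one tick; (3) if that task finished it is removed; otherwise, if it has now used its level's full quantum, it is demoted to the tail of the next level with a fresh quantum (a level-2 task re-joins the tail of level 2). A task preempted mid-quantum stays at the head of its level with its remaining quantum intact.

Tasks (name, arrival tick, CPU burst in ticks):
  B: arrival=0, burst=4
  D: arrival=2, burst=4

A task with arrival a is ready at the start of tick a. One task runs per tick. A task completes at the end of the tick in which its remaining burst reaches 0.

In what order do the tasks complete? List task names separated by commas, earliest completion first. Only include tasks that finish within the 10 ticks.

completion order = B, D

t=0: L0/L1/L2 = B/-/- → run B
t=1: L0/L1/L2 = B/-/- → run B
t=2: L0/L1/L2 = BD/-/- → run B
t=3: L0/L1/L2 = D/B/- → run D
t=4: L0/L1/L2 = D/B/- → run D
t=5: L0/L1/L2 = D/B/- → run D
t=6: L0/L1/L2 = -/BD/- → run B
t=7: L0/L1/L2 = -/D/- → run D
t=8: (idle)
t=9: (idle)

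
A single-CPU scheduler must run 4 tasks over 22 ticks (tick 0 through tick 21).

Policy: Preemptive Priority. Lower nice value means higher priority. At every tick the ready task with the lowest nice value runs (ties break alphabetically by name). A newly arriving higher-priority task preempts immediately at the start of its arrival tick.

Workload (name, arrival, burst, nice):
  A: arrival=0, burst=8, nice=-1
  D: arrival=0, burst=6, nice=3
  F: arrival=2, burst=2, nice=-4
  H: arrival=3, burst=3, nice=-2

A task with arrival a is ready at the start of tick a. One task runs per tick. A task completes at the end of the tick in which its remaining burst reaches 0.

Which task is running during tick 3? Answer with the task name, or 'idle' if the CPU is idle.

running at tick 3 = F

t=0: ready={A,D} → run A
t=1: ready={A,D} → run A
t=2: ready={A,D,F} → run F
t=3: ready={A,D,F,H} → run F
t=4: ready={A,D,H} → run H
t=5: ready={A,D,H} → run H
t=6: ready={A,D,H} → run H
t=7: ready={A,D} → run A
t=8: ready={A,D} → run A
t=9: ready={A,D} → run A
t=10: ready={A,D} → run A
t=11: ready={A,D} → run A
t=12: ready={A,D} → run A
t=13: ready={D} → run D
t=14: ready={D} → run D
t=15: ready={D} → run D
t=16: ready={D} → run D
t=17: ready={D} → run D
t=18: ready={D} → run D
t=19: (idle)
t=20: (idle)
t=21: (idle)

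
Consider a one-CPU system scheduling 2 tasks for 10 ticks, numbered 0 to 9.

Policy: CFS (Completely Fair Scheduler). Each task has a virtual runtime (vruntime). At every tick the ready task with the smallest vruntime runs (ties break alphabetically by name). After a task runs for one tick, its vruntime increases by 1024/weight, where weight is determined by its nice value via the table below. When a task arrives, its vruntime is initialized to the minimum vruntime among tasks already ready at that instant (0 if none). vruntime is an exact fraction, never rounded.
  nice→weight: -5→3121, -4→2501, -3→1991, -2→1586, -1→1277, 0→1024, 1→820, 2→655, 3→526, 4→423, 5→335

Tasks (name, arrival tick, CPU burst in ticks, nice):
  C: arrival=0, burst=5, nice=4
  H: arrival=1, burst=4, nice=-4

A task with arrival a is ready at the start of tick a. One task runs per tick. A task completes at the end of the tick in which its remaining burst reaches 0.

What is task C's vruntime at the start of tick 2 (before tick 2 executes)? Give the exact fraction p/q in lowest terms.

t=0: vr[C=0] → run C
t=1: vr[C=1024/423 H=1024/423] → run C
t=2: vr[C=2048/423 H=1024/423] → run H
t=3: vr[C=2048/423 H=2994176/1057923] → run H
t=4: vr[C=2048/423 H=3427328/1057923] → run H
t=5: vr[C=2048/423 H=3860480/1057923] → run H
t=6: vr[C=2048/423] → run C
t=7: vr[C=1024/141] → run C
t=8: vr[C=4096/423] → run C
t=9: (idle)

vruntime(C, start of tick 2) = 2048/423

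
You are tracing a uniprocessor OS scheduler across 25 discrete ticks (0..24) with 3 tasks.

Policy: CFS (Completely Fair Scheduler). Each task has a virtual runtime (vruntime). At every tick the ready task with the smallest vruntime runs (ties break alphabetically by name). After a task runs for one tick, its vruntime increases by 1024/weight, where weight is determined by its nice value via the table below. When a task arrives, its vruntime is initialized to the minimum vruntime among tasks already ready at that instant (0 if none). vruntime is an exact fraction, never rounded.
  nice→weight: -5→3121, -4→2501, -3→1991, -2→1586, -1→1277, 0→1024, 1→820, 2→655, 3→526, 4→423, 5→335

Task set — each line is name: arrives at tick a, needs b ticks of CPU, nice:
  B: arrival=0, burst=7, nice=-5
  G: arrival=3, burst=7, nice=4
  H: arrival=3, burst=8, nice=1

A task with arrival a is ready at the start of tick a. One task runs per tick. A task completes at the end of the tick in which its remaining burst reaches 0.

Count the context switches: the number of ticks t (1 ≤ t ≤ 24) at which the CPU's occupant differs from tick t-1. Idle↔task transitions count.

t=0: vr[B=0] → run B
t=1: vr[B=1024/3121] → run B
t=2: vr[B=2048/3121] → run B
t=3: vr[B=3072/3121 G=3072/3121 H=3072/3121] → run B
t=4: vr[B=4096/3121 G=3072/3121 H=3072/3121] → run G
t=5: vr[B=4096/3121 G=4495360/1320183 H=3072/3121] → run H
t=6: vr[B=4096/3121 G=4495360/1320183 H=1428736/639805] → run B
t=7: vr[B=5120/3121 G=4495360/1320183 H=1428736/639805] → run B
t=8: vr[B=6144/3121 G=4495360/1320183 H=1428736/639805] → run B
t=9: vr[G=4495360/1320183 H=1428736/639805] → run H
t=10: vr[G=4495360/1320183 H=2227712/639805] → run G
t=11: vr[G=7691264/1320183 H=2227712/639805] → run H
t=12: vr[G=7691264/1320183 H=3026688/639805] → run H
t=13: vr[G=7691264/1320183 H=3825664/639805] → run G
t=14: vr[G=3629056/440061 H=3825664/639805] → run H
t=15: vr[G=3629056/440061 H=924928/127961] → run H
t=16: vr[G=3629056/440061 H=5423616/639805] → run G
t=17: vr[G=14083072/1320183 H=5423616/639805] → run H
t=18: vr[G=14083072/1320183 H=6222592/639805] → run H
t=19: vr[G=14083072/1320183] → run G
t=20: vr[G=17278976/1320183] → run G
t=21: vr[G=6824960/440061] → run G
t=22: (idle)
t=23: (idle)
t=24: (idle)

context switches = 12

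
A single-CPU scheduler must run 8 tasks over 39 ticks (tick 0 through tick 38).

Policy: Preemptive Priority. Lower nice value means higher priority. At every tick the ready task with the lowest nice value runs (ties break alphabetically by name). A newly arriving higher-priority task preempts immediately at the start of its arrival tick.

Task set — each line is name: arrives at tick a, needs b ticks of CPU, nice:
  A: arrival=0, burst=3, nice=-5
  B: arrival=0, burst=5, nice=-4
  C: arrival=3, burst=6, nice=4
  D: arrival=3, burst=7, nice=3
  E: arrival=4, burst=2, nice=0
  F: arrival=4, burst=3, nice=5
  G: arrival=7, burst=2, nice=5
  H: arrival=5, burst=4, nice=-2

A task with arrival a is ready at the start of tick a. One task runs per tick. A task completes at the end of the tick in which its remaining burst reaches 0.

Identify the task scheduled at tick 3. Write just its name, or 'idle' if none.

t=0: ready={A,B} → run A
t=1: ready={A,B} → run A
t=2: ready={A,B} → run A
t=3: ready={B,C,D} → run B
t=4: ready={B,C,D,E,F} → run B
t=5: ready={B,C,D,E,F,H} → run B
t=6: ready={B,C,D,E,F,H} → run B
t=7: ready={B,C,D,E,F,G,H} → run B
t=8: ready={C,D,E,F,G,H} → run H
t=9: ready={C,D,E,F,G,H} → run H
t=10: ready={C,D,E,F,G,H} → run H
t=11: ready={C,D,E,F,G,H} → run H
t=12: ready={C,D,E,F,G} → run E
t=13: ready={C,D,E,F,G} → run E
t=14: ready={C,D,F,G} → run D
t=15: ready={C,D,F,G} → run D
t=16: ready={C,D,F,G} → run D
t=17: ready={C,D,F,G} → run D
t=18: ready={C,D,F,G} → run D
t=19: ready={C,D,F,G} → run D
t=20: ready={C,D,F,G} → run D
t=21: ready={C,F,G} → run C
t=22: ready={C,F,G} → run C
t=23: ready={C,F,G} → run C
t=24: ready={C,F,G} → run C
t=25: ready={C,F,G} → run C
t=26: ready={C,F,G} → run C
t=27: ready={F,G} → run F
t=28: ready={F,G} → run F
t=29: ready={F,G} → run F
t=30: ready={G} → run G
t=31: ready={G} → run G
t=32: (idle)
t=33: (idle)
t=34: (idle)
t=35: (idle)
t=36: (idle)
t=37: (idle)
t=38: (idle)

running at tick 3 = B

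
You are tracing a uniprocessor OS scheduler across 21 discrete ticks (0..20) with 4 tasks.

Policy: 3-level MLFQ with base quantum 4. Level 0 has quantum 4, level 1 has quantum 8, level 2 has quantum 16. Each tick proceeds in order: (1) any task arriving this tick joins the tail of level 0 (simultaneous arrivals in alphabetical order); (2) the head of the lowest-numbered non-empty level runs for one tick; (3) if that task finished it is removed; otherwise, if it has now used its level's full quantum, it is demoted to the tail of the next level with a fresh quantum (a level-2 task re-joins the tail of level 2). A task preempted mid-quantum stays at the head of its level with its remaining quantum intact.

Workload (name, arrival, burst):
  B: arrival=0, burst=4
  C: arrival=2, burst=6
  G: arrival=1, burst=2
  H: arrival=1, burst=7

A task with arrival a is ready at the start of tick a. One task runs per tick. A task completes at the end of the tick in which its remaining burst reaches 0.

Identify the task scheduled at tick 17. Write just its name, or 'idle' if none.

t=0: L0/L1/L2 = B/-/- → run B
t=1: L0/L1/L2 = BGH/-/- → run B
t=2: L0/L1/L2 = BGHC/-/- → run B
t=3: L0/L1/L2 = BGHC/-/- → run B
t=4: L0/L1/L2 = GHC/-/- → run G
t=5: L0/L1/L2 = GHC/-/- → run G
t=6: L0/L1/L2 = HC/-/- → run H
t=7: L0/L1/L2 = HC/-/- → run H
t=8: L0/L1/L2 = HC/-/- → run H
t=9: L0/L1/L2 = HC/-/- → run H
t=10: L0/L1/L2 = C/H/- → run C
t=11: L0/L1/L2 = C/H/- → run C
t=12: L0/L1/L2 = C/H/- → run C
t=13: L0/L1/L2 = C/H/- → run C
t=14: L0/L1/L2 = -/HC/- → run H
t=15: L0/L1/L2 = -/HC/- → run H
t=16: L0/L1/L2 = -/HC/- → run H
t=17: L0/L1/L2 = -/C/- → run C
t=18: L0/L1/L2 = -/C/- → run C
t=19: (idle)
t=20: (idle)

running at tick 17 = C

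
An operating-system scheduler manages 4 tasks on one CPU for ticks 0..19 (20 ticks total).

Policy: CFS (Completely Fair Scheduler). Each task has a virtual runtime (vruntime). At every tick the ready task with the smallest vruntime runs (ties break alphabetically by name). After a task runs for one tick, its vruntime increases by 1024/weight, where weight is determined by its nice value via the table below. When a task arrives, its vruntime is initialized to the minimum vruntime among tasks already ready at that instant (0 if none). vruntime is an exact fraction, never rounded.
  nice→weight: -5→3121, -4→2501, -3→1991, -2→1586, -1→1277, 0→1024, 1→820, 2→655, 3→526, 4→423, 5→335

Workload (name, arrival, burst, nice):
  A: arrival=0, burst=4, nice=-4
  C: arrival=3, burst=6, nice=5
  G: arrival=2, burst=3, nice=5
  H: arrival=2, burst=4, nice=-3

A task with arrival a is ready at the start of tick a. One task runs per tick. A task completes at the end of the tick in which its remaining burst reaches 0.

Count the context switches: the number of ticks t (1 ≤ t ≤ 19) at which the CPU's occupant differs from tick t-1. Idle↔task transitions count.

context switches = 11

t=0: vr[A=0] → run A
t=1: vr[A=1024/2501] → run A
t=2: vr[A=2048/2501 G=2048/2501 H=2048/2501] → run A
t=3: vr[A=3072/2501 C=2048/2501 G=2048/2501 H=2048/2501] → run C
t=4: vr[A=3072/2501 C=3247104/837835 G=2048/2501 H=2048/2501] → run G
t=5: vr[A=3072/2501 C=3247104/837835 G=3247104/837835 H=2048/2501] → run H
t=6: vr[A=3072/2501 C=3247104/837835 G=3247104/837835 H=6638592/4979491] → run A
t=7: vr[C=3247104/837835 G=3247104/837835 H=6638592/4979491] → run H
t=8: vr[C=3247104/837835 G=3247104/837835 H=9199616/4979491] → run H
t=9: vr[C=3247104/837835 G=3247104/837835 H=11760640/4979491] → run H
t=10: vr[C=3247104/837835 G=3247104/837835] → run C
t=11: vr[C=5808128/837835 G=3247104/837835] → run G
t=12: vr[C=5808128/837835 G=5808128/837835] → run C
t=13: vr[C=8369152/837835 G=5808128/837835] → run G
t=14: vr[C=8369152/837835] → run C
t=15: vr[C=10930176/837835] → run C
t=16: vr[C=2698240/167567] → run C
t=17: (idle)
t=18: (idle)
t=19: (idle)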